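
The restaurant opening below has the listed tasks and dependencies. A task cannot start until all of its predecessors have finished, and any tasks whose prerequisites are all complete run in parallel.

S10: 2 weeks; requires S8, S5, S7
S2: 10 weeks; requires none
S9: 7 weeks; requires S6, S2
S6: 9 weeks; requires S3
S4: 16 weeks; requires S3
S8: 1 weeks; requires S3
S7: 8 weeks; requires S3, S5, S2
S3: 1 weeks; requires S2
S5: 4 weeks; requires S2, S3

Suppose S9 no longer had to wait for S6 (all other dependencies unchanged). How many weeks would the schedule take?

27

Before: longest chain S2→S3→S4 = 10+1+16 = 27, finish 27.
Without S6→S9, S9's earliest start moves from 20 to 10.
New critical path: S2→S3→S4 = 10+1+16 = 27 ⇒ 27 weeks.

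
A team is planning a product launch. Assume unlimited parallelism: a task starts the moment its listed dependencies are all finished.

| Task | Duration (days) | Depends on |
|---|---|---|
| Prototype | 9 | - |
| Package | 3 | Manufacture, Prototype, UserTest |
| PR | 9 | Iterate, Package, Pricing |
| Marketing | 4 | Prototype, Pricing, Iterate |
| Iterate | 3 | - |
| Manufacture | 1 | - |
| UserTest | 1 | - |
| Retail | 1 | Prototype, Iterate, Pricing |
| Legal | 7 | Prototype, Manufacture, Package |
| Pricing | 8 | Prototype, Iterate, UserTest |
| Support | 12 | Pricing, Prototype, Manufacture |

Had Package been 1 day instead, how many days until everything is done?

Critical path before the change: Prototype→Pricing→Support = 9+8+12 = 29 giving 29 days.
The longest path through Package is only 21 days, so Package has float 8.
No other chain overtakes it, so the finish is 29 days.

29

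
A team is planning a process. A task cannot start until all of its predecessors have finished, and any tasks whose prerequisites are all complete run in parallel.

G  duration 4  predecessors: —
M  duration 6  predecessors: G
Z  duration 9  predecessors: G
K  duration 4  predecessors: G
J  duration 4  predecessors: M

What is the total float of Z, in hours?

1

Critical path: G→M→J = 4+6+4 = 14, so the finish is 14 hours.
Longest path through Z: 13 hours (earliest finish 13, latest finish 14).
Slack of Z = 5 − 4 = 1 hour.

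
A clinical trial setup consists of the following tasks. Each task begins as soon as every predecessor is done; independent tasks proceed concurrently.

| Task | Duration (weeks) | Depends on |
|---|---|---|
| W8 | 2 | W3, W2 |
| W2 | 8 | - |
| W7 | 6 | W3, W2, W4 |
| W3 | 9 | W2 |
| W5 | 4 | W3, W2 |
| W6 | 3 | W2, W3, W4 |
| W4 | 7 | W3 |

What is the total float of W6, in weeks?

W2→W3→W4→W7 = 8+9+7+6 = 30 sets the makespan at 30 weeks.
W6 finishes as early as 27 and must finish by 30.
Float = 30 − 27 = 3.

3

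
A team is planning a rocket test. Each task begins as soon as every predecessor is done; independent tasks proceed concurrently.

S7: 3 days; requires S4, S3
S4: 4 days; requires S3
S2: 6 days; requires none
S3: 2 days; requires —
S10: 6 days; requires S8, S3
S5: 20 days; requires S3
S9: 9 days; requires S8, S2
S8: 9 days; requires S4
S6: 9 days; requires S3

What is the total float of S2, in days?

9

S3→S4→S8→S9 = 2+4+9+9 = 24 sets the makespan at 24 days.
The longest chain containing S2 totals 15 days.
So S2 can slip 15 − 6 = 9 days.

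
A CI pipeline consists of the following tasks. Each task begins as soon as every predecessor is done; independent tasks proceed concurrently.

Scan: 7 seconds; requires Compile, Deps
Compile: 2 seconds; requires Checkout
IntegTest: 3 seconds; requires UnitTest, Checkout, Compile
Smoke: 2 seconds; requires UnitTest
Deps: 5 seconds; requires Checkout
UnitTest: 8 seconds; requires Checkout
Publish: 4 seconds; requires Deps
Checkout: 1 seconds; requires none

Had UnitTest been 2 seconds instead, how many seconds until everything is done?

The binding path is Checkout→Deps→Scan = 1+5+7 = 13; finish at 13 seconds.
The longest path through UnitTest is only 12 seconds, so UnitTest has float 1.
The critical path is still Checkout→Deps→Scan; finish is now 13 seconds.

13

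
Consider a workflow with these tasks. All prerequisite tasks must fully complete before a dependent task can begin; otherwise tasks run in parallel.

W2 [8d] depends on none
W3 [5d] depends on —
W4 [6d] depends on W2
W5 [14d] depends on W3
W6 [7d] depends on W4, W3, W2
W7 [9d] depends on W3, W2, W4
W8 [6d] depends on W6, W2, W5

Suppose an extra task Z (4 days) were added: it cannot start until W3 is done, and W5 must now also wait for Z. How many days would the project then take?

Originally the project takes 27 days.
With Z inserted, W5 now waits for max(W3, Z).
New critical path: W3→Z→W5→W8 = 5+4+14+6 = 29 ⇒ 29 days.

29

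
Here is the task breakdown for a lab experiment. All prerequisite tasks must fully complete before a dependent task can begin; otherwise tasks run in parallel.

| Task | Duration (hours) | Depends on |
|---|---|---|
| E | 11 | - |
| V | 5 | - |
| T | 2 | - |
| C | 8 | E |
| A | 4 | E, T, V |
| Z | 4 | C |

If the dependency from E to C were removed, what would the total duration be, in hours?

15

With the dependency in place, E→C→Z = 11+8+4 = 23 sets the finish at 23 hours.
Without E→C, C's earliest start moves from 11 to 0.
The longest chain is now E→A = 11+4 = 15, so the job takes 15 hours.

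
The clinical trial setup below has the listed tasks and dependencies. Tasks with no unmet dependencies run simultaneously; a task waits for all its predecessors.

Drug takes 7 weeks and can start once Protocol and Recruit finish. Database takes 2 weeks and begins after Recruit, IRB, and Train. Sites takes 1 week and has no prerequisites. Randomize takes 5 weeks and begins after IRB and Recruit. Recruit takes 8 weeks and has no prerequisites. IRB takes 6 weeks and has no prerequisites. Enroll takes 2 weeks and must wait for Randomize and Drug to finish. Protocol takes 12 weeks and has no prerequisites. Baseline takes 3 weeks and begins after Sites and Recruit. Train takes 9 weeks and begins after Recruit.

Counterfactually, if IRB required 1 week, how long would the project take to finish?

Critical path before the change: Protocol→Drug→Enroll = 12+7+2 = 21 giving 21 weeks.
The longest path through IRB is only 13 weeks, so IRB has float 8.
That remains the longest chain; total 21 weeks.

21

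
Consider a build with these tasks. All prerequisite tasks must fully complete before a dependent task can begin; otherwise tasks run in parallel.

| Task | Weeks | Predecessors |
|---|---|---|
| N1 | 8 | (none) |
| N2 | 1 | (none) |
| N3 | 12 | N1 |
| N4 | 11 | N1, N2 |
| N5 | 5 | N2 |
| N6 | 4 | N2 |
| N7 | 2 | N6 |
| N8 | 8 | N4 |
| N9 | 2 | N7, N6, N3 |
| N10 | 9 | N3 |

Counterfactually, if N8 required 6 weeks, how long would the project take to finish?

29

As given, the longest chain is N1→N3→N10 = 8+12+9 = 29, so the finish is 29 weeks.
N8 has 2 weeks of float (longest path through it is 27).
No other chain overtakes it, so the finish is 29 weeks.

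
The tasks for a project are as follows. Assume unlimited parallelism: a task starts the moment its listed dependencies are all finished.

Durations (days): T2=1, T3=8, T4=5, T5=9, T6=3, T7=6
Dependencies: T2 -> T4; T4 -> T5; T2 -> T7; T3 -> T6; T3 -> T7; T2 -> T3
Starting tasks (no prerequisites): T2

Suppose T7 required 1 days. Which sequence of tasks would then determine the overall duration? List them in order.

As given, the longest chain is T2→T3→T7 = 1+8+6 = 15, so the finish is 15 days.
Since T7 is critical, the -5 change carries straight to that chain (now 10 days).
New critical path: T2→T4→T5 = 1+5+9 = 15 ⇒ 15 days.

T2, T4, T5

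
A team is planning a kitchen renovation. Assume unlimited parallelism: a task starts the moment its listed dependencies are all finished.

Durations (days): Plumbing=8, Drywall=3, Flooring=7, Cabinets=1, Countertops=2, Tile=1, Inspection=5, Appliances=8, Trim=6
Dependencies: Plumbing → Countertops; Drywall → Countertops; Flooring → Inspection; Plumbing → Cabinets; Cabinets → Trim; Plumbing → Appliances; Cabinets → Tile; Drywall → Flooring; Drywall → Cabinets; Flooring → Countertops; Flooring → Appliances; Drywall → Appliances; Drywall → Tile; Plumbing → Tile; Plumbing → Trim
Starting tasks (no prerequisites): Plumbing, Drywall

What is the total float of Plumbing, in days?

Drywall→Flooring→Appliances = 3+7+8 = 18 sets the makespan at 18 days.
The longest chain containing Plumbing totals 16 days.
Float = 18 − 16 = 2.

2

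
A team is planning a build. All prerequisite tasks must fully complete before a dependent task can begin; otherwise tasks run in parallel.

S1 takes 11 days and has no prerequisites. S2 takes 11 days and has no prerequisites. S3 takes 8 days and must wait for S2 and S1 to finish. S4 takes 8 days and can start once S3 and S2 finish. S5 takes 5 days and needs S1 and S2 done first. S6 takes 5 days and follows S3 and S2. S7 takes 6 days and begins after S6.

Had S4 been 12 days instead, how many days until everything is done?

31

Critical path before the change: S1→S3→S6→S7 = 11+8+5+6 = 30 giving 30 days.
S4 has 3 days of float (longest path through it is 27).
New critical path: S1→S3→S4 = 11+8+12 = 31 ⇒ 31 days.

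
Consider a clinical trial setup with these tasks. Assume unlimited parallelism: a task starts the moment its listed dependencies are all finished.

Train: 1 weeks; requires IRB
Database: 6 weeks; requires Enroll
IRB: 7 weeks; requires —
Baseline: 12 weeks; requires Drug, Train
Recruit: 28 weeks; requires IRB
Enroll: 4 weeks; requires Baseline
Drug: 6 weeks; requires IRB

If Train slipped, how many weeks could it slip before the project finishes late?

The longest chain is IRB→Recruit = 7+28 = 35; overall finish 35 weeks.
The longest chain containing Train totals 30 weeks.
So Train can slip 13 − 8 = 5 weeks.

5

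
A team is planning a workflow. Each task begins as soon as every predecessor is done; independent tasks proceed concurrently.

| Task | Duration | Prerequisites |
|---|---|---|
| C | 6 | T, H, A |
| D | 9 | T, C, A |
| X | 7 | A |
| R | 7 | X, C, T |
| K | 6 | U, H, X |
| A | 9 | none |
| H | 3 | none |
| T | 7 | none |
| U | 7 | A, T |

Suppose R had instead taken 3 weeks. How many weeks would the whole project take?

24

Critical path before the change: A→C→D = 9+6+9 = 24 giving 24 weeks.
R is off the critical path — its longest chain is 23 weeks, giving 1 of slack.
No other chain overtakes it, so the finish is 24 weeks.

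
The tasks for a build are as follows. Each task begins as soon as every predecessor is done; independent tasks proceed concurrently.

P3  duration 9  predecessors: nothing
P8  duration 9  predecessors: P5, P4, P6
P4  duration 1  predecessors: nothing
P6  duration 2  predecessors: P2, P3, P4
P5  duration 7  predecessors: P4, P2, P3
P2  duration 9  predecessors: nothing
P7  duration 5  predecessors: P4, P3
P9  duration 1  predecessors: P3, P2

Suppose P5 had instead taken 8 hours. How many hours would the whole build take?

Baseline: P2→P5→P8 = 9+7+9 = 25 → 25 hours.
P5 is on the critical path; changing it to 8 makes that path 26 hours.
The critical path is still P2→P5→P8; finish is now 26 hours.

26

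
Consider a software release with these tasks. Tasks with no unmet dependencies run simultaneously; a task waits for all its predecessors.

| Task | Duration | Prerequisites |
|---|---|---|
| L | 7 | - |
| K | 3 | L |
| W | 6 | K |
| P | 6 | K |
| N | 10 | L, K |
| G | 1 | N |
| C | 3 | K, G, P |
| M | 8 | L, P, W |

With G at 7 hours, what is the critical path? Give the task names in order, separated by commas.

L, K, N, G, C

The binding path is L→K→N→G→C = 7+3+10+1+3 = 24; finish at 24 hours.
G is on the critical path; changing it to 7 makes that path 30 hours.
No other chain overtakes it, so the finish is 30 hours.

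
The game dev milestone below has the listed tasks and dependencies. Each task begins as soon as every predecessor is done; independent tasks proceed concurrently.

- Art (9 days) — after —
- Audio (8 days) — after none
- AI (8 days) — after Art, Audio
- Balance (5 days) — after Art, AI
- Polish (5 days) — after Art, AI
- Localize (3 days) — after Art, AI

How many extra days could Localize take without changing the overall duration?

2

Critical path: Art→AI→Balance = 9+8+5 = 22, so the finish is 22 days.
Localize finishes as early as 20 and must finish by 22.
Float = 22 − 20 = 2.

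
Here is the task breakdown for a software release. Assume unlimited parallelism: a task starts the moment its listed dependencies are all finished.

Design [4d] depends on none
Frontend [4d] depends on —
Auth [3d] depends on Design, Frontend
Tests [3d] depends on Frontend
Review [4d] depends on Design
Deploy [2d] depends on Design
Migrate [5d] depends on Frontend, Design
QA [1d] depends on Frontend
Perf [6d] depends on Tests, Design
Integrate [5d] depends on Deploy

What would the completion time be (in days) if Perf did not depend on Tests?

11

Original critical path: Frontend→Tests→Perf = 4+3+6 = 13 ⇒ 13 days.
Without Tests→Perf, Perf's earliest start moves from 7 to 4.
New critical path: Design→Deploy→Integrate = 4+2+5 = 11 ⇒ 11 days.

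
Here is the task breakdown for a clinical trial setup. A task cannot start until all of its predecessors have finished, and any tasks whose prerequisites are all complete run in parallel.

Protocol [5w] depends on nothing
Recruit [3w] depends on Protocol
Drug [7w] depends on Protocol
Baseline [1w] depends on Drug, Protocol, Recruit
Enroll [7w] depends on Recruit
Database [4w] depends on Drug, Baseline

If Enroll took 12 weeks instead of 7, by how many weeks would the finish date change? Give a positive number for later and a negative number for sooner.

3

The binding path is Protocol→Drug→Baseline→Database = 5+7+1+4 = 17; finish at 17 weeks.
Enroll is off the critical path — its longest chain is 15 weeks, giving 2 of slack.
The binding chain switches to Protocol→Recruit→Enroll = 5+3+12 = 20; finish 20 weeks.
Change in finish: 20 − 17 = +3 weeks.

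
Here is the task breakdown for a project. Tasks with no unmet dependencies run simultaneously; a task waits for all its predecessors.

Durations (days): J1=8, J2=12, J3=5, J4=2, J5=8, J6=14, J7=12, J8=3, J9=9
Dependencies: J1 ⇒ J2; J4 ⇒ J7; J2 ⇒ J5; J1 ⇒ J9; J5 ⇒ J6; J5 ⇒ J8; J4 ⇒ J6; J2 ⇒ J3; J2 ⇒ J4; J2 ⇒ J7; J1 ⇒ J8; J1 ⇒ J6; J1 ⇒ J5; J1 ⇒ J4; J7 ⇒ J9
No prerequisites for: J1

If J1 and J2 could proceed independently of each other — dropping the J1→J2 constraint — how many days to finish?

Before: longest chain J1→J2→J4→J7→J9 = 8+12+2+12+9 = 43, finish 43.
Without J1→J2, J2's earliest start moves from 8 to 0.
After: J2→J4→J7→J9 = 12+2+12+9 = 35 → 35 days.

35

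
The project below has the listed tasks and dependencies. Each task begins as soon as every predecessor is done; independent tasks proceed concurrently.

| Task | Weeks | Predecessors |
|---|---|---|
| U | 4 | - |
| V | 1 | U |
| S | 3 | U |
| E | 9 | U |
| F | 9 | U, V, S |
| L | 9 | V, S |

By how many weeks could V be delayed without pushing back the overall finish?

Critical path: U→S→F = 4+3+9 = 16, so the finish is 16 weeks.
Longest path through V: 14 weeks (earliest finish 5, latest finish 7).
Slack of V = 6 − 4 = 2 weeks.

2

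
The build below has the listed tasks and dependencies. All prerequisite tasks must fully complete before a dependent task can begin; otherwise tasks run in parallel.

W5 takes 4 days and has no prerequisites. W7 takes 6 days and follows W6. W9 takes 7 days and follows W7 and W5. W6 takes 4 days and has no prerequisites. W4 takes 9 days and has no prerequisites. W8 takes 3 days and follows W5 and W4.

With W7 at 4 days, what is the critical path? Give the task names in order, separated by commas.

W6, W7, W9

Critical path before the change: W6→W7→W9 = 4+6+7 = 17 giving 17 days.
Since W7 is critical, the -2 change carries straight to that chain (now 15 days).
That remains the longest chain; total 15 days.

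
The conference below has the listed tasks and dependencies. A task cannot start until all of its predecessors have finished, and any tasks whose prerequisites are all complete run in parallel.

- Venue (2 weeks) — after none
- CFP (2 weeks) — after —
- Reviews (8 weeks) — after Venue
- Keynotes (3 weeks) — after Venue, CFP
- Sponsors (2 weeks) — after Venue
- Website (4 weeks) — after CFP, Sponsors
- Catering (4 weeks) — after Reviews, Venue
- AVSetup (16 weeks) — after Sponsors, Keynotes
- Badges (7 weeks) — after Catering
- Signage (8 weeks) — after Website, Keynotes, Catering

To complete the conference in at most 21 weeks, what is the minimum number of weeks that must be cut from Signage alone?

1

Current finish: 22 weeks; target: 21.
Signage is on every critical path, so each week cut from Signage cuts the finish by one (this holds down to a finish of 21).
Need 22 − 21 = 1 week off Signage → Signage becomes 7 weeks, finish becomes 21.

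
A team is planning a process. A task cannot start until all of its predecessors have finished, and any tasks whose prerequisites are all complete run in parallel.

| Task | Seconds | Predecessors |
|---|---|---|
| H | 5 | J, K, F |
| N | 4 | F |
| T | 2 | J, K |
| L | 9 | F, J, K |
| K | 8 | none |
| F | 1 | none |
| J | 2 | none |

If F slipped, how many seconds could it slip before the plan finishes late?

7

Critical path: K→L = 8+9 = 17, so the finish is 17 seconds.
The longest chain containing F totals 10 seconds.
Float = 17 − 10 = 7.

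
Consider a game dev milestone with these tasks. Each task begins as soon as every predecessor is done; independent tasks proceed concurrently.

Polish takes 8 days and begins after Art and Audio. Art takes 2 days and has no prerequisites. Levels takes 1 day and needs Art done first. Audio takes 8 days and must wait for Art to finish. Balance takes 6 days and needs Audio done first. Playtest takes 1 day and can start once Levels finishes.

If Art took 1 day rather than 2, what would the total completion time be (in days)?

17

Baseline: Art→Audio→Polish = 2+8+8 = 18 → 18 days.
Art is on the critical path; changing it to 1 makes that path 17 days.
The critical path is still Art→Audio→Polish; finish is now 17 days.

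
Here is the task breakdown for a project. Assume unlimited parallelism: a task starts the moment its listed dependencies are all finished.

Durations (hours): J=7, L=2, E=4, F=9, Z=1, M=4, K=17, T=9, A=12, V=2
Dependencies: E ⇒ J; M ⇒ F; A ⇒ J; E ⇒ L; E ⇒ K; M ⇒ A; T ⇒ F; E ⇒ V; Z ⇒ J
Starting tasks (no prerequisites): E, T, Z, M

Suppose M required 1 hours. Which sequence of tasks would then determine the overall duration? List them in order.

E, K

The binding path is M→A→J = 4+12+7 = 23; finish at 23 hours.
M lies on that path, so at 1 hour the path becomes 20 hours.
Now E→K = 4+17 = 21 is longest, so the finish becomes 21 hours.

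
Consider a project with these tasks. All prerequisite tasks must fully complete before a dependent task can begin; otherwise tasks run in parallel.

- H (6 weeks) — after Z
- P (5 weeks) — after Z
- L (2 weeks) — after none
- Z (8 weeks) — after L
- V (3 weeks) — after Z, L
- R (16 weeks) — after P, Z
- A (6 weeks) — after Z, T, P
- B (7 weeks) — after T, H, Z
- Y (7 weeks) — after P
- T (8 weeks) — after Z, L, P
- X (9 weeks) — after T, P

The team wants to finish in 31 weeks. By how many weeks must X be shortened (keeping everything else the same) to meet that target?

Current finish: 32 weeks; target: 31.
X is on every critical path, so each week cut from X cuts the finish by one (this holds down to a finish of 31).
Need 32 − 31 = 1 week off X → X becomes 8 weeks, finish becomes 31.

1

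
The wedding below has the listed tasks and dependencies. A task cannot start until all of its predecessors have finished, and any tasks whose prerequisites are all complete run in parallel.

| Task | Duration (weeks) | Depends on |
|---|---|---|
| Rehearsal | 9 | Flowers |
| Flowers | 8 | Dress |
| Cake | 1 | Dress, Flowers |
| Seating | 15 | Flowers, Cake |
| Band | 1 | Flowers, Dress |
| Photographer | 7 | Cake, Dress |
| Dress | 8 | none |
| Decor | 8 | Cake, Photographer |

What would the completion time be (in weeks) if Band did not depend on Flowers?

32

With the dependency in place, Dress→Flowers→Cake→Seating = 8+8+1+15 = 32 sets the finish at 32 weeks.
Without Flowers→Band, Band's earliest start moves from 16 to 8.
New critical path: Dress→Flowers→Cake→Seating = 8+8+1+15 = 32 ⇒ 32 weeks.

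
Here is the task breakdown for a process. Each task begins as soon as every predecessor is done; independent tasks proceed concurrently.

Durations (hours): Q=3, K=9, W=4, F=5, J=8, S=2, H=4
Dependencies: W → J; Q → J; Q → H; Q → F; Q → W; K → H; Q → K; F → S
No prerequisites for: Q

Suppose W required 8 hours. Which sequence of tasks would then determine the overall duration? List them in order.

Actual critical path: Q→K→H = 3+9+4 = 16 ⇒ 16 hours.
W has 1 hour of float (longest path through it is 15).
The binding chain switches to Q→W→J = 3+8+8 = 19; finish 19 hours.

Q, W, J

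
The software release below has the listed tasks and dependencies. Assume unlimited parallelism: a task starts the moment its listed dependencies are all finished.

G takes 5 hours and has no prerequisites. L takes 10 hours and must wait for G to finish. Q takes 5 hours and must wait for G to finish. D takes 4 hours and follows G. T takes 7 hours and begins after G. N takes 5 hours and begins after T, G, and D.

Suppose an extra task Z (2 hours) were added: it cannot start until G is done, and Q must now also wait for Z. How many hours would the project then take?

17

Originally the project takes 17 hours.
With Z inserted, Q now waits for max(G, Z).
New critical path: G→T→N = 5+7+5 = 17 ⇒ 17 hours.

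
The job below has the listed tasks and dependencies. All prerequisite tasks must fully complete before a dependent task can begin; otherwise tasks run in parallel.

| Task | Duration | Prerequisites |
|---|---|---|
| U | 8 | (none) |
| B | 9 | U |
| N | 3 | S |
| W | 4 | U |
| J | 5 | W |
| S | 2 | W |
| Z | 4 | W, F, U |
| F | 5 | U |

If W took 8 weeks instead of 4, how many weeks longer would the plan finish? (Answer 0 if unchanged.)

Baseline: U→W→S→N = 8+4+2+3 = 17 → 17 weeks.
W is on the critical path; changing it to 8 makes that path 21 weeks.
No other chain overtakes it, so the finish is 21 weeks.
Change in finish: 21 − 17 = +4 weeks.

4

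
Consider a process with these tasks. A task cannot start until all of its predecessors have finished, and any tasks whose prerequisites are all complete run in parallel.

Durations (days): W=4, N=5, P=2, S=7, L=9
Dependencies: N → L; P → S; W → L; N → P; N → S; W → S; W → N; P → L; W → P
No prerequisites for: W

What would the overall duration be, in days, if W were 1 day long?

17

Actual critical path: W→N→P→L = 4+5+2+9 = 20 ⇒ 20 days.
W lies on that path, so at 1 day the path becomes 17 days.
No other chain overtakes it, so the finish is 17 days.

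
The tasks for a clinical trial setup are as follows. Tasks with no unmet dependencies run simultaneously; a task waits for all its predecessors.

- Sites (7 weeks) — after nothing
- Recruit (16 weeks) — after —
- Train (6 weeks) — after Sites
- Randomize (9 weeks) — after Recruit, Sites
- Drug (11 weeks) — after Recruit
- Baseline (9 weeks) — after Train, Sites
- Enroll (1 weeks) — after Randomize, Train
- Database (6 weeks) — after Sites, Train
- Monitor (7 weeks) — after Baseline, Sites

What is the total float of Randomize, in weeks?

Critical path: Sites→Train→Baseline→Monitor = 7+6+9+7 = 29, so the finish is 29 weeks.
The longest chain containing Randomize totals 26 weeks.
So Randomize can slip 28 − 25 = 3 weeks.

3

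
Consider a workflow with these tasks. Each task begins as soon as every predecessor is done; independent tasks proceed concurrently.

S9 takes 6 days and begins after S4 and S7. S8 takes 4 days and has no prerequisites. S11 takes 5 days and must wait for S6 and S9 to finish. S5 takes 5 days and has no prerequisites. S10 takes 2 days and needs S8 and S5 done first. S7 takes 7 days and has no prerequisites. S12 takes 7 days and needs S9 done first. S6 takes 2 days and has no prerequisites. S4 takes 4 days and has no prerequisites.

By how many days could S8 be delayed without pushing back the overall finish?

The longest chain is S7→S9→S12 = 7+6+7 = 20; overall finish 20 days.
The longest chain containing S8 totals 6 days.
So S8 can slip 18 − 4 = 14 days.

14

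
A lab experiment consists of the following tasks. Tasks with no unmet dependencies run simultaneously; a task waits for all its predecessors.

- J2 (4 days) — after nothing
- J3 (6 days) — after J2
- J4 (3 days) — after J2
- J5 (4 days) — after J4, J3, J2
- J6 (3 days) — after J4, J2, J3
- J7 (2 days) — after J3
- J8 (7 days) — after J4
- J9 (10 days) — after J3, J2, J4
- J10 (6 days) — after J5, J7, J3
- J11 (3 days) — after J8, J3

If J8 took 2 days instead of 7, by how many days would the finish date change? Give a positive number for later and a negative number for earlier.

0

The binding path is J2→J3→J5→J10 = 4+6+4+6 = 20; finish at 20 days.
J8 is off the critical path — its longest chain is 17 days, giving 3 of slack.
The critical path is still J2→J3→J5→J10; finish is now 20 days.
Change in finish: 20 − 20 = +0 days.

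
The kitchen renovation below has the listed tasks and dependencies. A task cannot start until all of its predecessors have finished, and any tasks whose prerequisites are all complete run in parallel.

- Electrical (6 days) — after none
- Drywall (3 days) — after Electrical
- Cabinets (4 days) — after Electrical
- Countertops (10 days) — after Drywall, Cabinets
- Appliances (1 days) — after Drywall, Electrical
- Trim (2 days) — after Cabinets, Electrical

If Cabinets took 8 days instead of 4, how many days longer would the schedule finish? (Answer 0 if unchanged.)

Baseline: Electrical→Cabinets→Countertops = 6+4+10 = 20 → 20 days.
Cabinets is on the critical path; changing it to 8 makes that path 24 days.
No other chain overtakes it, so the finish is 24 days.
Change in finish: 24 − 20 = +4 days.

4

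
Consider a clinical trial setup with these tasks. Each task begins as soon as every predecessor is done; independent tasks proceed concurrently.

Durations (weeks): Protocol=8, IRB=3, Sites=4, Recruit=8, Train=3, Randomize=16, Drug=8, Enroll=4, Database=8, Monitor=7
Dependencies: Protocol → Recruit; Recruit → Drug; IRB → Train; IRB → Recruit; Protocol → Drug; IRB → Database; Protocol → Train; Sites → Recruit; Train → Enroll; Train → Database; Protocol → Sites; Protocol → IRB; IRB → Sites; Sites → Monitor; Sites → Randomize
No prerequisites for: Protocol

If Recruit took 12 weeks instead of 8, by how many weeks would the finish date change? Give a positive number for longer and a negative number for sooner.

As given, the longest chain is Protocol→IRB→Sites→Recruit→Drug = 8+3+4+8+8 = 31, so the finish is 31 weeks.
Since Recruit is critical, the +4 change carries straight to that chain (now 35 weeks).
The critical path is still Protocol→IRB→Sites→Recruit→Drug; finish is now 35 weeks.
Change in finish: 35 − 31 = +4 weeks.

4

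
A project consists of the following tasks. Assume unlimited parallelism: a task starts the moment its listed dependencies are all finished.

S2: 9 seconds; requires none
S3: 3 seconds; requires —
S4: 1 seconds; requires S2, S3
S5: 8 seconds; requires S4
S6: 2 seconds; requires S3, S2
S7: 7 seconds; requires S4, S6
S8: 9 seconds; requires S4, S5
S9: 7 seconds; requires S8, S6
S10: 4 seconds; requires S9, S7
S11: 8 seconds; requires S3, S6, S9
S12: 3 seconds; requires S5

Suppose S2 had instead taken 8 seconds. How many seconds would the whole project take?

The binding path is S2→S4→S5→S8→S9→S11 = 9+1+8+9+7+8 = 42; finish at 42 seconds.
Since S2 is critical, the -1 change carries straight to that chain (now 41 seconds).
That remains the longest chain; total 41 seconds.

41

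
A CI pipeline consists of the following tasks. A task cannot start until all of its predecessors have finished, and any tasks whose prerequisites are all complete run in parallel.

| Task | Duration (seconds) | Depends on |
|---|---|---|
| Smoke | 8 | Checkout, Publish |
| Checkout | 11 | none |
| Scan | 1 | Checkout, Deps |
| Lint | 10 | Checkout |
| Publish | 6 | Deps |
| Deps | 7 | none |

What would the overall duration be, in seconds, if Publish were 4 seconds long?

21

As given, the longest chain is Deps→Publish→Smoke = 7+6+8 = 21, so the finish is 21 seconds.
Since Publish is critical, the -2 change carries straight to that chain (now 19 seconds).
New critical path: Checkout→Lint = 11+10 = 21 ⇒ 21 seconds.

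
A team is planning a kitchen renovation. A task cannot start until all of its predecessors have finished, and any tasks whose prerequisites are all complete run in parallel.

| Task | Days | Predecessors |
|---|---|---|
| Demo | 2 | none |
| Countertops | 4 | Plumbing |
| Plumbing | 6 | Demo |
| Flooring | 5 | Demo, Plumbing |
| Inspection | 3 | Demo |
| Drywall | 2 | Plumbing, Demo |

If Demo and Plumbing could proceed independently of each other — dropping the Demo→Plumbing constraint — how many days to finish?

With the dependency in place, Demo→Plumbing→Flooring = 2+6+5 = 13 sets the finish at 13 days.
Without Demo→Plumbing, Plumbing's earliest start moves from 2 to 0.
The longest chain is now Plumbing→Flooring = 6+5 = 11, so the project takes 11 days.

11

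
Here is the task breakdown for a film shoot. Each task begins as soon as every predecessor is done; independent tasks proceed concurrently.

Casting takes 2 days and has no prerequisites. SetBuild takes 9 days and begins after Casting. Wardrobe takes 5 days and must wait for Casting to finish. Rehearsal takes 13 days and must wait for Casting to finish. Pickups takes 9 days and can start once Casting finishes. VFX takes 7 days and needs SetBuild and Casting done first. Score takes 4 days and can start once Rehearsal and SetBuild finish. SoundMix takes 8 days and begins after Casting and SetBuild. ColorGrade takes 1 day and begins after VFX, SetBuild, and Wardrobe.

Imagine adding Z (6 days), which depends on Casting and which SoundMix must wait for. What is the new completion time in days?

Originally the project takes 19 days.
With Z inserted, SoundMix now waits for max(Casting, SetBuild, Z).
New critical path: Casting→SetBuild→VFX→ColorGrade = 2+9+7+1 = 19 ⇒ 19 days.

19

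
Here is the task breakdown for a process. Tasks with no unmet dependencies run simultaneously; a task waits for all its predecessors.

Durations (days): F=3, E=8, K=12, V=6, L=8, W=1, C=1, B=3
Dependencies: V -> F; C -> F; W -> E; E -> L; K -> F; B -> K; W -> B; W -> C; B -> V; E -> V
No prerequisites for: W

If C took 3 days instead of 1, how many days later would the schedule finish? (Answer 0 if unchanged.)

The binding path is W→B→K→F = 1+3+12+3 = 19; finish at 19 days.
The longest path through C is only 5 days, so C has float 14.
No other chain overtakes it, so the finish is 19 days.
Change in finish: 19 − 19 = +0 days.

0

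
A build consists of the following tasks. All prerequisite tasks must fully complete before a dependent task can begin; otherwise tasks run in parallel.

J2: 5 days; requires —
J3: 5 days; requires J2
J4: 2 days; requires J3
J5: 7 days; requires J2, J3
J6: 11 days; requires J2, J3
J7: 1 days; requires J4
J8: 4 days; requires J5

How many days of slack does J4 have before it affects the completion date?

The longest chain is J2→J3→J5→J8 = 5+5+7+4 = 21; overall finish 21 days.
The longest chain containing J4 totals 13 days.
Slack of J4 = 18 − 10 = 8 days.

8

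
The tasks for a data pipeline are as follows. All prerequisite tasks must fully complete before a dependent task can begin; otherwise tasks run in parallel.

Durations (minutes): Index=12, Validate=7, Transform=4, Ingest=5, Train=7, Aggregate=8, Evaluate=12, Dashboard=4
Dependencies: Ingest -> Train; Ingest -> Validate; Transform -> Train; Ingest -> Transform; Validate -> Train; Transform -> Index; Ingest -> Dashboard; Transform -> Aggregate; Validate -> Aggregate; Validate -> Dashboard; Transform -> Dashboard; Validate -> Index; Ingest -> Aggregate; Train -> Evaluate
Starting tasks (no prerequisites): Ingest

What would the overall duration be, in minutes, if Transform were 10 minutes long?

34

As given, the longest chain is Ingest→Validate→Train→Evaluate = 5+7+7+12 = 31, so the finish is 31 minutes.
The longest path through Transform is only 28 minutes, so Transform has float 3.
New critical path: Ingest→Transform→Train→Evaluate = 5+10+7+12 = 34 ⇒ 34 minutes.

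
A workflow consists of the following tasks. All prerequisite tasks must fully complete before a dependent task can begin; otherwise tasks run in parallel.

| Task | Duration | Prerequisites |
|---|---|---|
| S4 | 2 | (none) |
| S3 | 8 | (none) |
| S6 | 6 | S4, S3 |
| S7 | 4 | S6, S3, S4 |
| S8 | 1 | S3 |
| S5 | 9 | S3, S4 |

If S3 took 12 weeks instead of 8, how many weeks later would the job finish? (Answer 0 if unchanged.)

4

Critical path before the change: S3→S6→S7 = 8+6+4 = 18 giving 18 weeks.
S3 lies on that path, so at 12 weeks the path becomes 22 weeks.
That remains the longest chain; total 22 weeks.
Change in finish: 22 − 18 = +4 weeks.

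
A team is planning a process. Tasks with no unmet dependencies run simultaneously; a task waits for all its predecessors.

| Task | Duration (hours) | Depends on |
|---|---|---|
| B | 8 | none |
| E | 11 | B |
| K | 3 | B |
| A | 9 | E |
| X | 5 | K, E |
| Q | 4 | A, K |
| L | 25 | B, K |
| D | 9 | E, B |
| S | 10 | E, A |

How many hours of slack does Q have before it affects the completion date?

The longest chain is B→E→A→S = 8+11+9+10 = 38; overall finish 38 hours.
Q finishes as early as 32 and must finish by 38.
So Q can slip 38 − 32 = 6 hours.

6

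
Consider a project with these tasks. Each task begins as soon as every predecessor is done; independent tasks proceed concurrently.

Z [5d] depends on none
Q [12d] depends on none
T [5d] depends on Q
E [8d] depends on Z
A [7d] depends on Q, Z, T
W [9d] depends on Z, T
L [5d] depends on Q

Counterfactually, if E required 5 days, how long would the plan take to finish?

Baseline: Q→T→W = 12+5+9 = 26 → 26 days.
E is off the critical path — its longest chain is 13 days, giving 13 of slack.
The critical path is still Q→T→W; finish is now 26 days.

26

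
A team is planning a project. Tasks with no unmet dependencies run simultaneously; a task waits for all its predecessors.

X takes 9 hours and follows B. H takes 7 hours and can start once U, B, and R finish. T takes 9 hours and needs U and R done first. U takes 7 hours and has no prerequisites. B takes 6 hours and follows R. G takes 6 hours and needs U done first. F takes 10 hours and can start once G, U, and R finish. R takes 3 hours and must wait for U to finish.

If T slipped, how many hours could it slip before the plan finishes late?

6

The longest chain is U→R→B→X = 7+3+6+9 = 25; overall finish 25 hours.
The longest chain containing T totals 19 hours.
So T can slip 25 − 19 = 6 hours.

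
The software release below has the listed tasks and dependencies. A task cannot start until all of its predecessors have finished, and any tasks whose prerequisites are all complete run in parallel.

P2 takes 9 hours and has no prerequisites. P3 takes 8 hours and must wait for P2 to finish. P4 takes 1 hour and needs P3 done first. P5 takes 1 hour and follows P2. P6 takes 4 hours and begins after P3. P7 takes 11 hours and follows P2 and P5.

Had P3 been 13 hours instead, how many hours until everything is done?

The binding path is P2→P3→P6 = 9+8+4 = 21; finish at 21 hours.
Since P3 is critical, the +5 change carries straight to that chain (now 26 hours).
The critical path is still P2→P3→P6; finish is now 26 hours.

26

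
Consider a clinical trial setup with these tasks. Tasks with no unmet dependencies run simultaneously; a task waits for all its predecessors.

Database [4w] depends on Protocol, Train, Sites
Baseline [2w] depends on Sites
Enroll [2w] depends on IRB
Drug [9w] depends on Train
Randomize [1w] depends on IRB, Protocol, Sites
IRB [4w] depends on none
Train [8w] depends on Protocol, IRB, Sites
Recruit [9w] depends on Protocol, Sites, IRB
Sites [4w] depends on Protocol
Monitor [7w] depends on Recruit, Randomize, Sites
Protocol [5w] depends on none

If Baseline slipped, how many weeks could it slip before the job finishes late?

The longest chain is Protocol→Sites→Train→Drug = 5+4+8+9 = 26; overall finish 26 weeks.
Longest path through Baseline: 11 weeks (earliest finish 11, latest finish 26).
So Baseline can slip 26 − 11 = 15 weeks.

15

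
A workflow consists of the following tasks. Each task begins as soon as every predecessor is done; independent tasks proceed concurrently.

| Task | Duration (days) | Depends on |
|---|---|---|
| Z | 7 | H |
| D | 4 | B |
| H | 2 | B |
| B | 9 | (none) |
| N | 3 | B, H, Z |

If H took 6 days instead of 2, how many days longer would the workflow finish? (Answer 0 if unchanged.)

As given, the longest chain is B→H→Z→N = 9+2+7+3 = 21, so the finish is 21 days.
H is on the critical path; changing it to 6 makes that path 25 days.
The critical path is still B→H→Z→N; finish is now 25 days.
Change in finish: 25 − 21 = +4 days.

4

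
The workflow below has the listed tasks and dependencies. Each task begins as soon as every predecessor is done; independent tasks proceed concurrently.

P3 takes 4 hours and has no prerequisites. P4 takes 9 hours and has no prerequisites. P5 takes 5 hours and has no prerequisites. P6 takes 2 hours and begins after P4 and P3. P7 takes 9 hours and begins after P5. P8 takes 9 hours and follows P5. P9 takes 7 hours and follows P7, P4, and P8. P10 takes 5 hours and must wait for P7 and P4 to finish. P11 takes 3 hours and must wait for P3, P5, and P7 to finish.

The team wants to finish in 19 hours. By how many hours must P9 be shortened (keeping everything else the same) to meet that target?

Current finish: 21 hours; target: 19.
P9 is on every critical path, so each hour cut from P9 cuts the finish by one (this holds down to a finish of 19).
Need 21 − 19 = 2 hours off P9 → P9 becomes 5 hours, finish becomes 19.

2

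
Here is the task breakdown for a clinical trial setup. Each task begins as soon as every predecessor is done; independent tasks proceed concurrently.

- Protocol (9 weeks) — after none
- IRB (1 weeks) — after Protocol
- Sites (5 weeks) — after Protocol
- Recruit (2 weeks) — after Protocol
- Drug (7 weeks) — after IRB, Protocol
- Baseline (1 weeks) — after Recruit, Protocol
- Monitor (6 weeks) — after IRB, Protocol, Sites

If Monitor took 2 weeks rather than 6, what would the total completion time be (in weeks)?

As given, the longest chain is Protocol→Sites→Monitor = 9+5+6 = 20, so the finish is 20 weeks.
Since Monitor is critical, the -4 change carries straight to that chain (now 16 weeks).
Now Protocol→IRB→Drug = 9+1+7 = 17 is longest, so the finish becomes 17 weeks.

17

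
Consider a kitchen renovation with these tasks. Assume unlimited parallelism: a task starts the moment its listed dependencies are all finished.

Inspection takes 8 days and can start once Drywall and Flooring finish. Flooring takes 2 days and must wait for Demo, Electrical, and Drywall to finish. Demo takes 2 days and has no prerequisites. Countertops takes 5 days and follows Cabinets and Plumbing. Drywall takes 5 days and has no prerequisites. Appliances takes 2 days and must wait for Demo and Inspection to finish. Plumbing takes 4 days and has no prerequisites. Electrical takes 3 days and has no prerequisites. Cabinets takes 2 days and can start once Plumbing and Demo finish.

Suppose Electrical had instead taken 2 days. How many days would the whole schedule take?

17

Baseline: Drywall→Flooring→Inspection→Appliances = 5+2+8+2 = 17 → 17 days.
Electrical has 2 days of float (longest path through it is 15).
That remains the longest chain; total 17 days.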